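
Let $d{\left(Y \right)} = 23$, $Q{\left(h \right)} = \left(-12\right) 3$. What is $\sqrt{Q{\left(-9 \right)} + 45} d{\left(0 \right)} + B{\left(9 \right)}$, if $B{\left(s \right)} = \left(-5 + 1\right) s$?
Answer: $33$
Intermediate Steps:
$Q{\left(h \right)} = -36$
$B{\left(s \right)} = - 4 s$
$\sqrt{Q{\left(-9 \right)} + 45} d{\left(0 \right)} + B{\left(9 \right)} = \sqrt{-36 + 45} \cdot 23 - 36 = \sqrt{9} \cdot 23 - 36 = 3 \cdot 23 - 36 = 69 - 36 = 33$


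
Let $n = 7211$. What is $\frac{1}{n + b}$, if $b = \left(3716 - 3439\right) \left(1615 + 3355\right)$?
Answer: $\frac{1}{1383901} \approx 7.226 \cdot 10^{-7}$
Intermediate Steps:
$b = 1376690$ ($b = 277 \cdot 4970 = 1376690$)
$\frac{1}{n + b} = \frac{1}{7211 + 1376690} = \frac{1}{1383901}$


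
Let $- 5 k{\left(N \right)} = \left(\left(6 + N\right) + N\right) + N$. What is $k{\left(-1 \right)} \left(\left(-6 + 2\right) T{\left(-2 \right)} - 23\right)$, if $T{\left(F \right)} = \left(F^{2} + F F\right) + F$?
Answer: $\frac{141}{5} \approx 28.2$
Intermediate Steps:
$T{\left(F \right)} = F + 2 F^{2}$ ($T{\left(F \right)} = \left(F^{2} + F^{2}\right) + F = 2 F^{2} + F = F + 2 F^{2}$)
$k{\left(N \right)} = - \frac{6}{5} - \frac{3 N}{5}$ ($k{\left(N \right)} = - \frac{\left(\left(6 + N\right) + N\right) + N}{5} = - \frac{\left(6 + 2 N\right) + N}{5} = - \frac{6 + 3 N}{5} = - \frac{6}{5} - \frac{3 N}{5}$)
$k{\left(-1 \right)} \left(\left(-6 + 2\right) T{\left(-2 \right)} - 23\right) = \left(- \frac{6}{5} - - \frac{3}{5}\right) \left(\left(-6 + 2\right) \left(- 2 \left(1 + 2 \left(-2\right)\right)\right) - 23\right) = \left(- \frac{6}{5} + \frac{3}{5}\right) \left(- 4 \left(- 2 \left(1 - 4\right)\right) - 23\right) = - \frac{3 \left(- 4 \left(\left(-2\right) \left(-3\right)\right) - 23\right)}{5} = - \frac{3 \left(\left(-4\right) 6 - 23\right)}{5} = - \frac{3 \left(-24 - 23\right)}{5} = \left(- \frac{3}{5}\right) \left(-47\right) = \frac{141}{5}$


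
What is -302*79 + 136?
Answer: -23722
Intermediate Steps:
-302*79 + 136 = -23858 + 136 = -23722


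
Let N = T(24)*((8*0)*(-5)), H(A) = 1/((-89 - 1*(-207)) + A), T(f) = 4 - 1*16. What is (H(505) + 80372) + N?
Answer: 50071757/623 ≈ 80372.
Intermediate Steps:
T(f) = -12 (T(f) = 4 - 16 = -12)
H(A) = 1/(118 + A) (H(A) = 1/((-89 + 207) + A) = 1/(118 + A))
N = 0 (N = -12*8*0*(-5) = -0*(-5) = -12*0 = 0)
(H(505) + 80372) + N = (1/(118 + 505) + 80372) + 0 = (1/623 + 80372) + 0 = 50071757/623 + 0 = 50071757/623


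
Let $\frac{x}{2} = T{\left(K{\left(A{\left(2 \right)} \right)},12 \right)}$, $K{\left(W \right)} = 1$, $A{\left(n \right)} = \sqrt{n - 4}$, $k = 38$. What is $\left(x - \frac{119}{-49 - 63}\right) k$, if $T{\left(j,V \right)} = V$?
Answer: $\frac{7619}{8} \approx 952.38$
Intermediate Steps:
$A{\left(n \right)} = \sqrt{-4 + n}$
$x = 24$ ($x = 2 \cdot 12 = 24$)
$\left(x - \frac{119}{-49 - 63}\right) k = \left(24 - \frac{119}{-49 - 63}\right) 38 = \left(24 - \frac{119}{-112}\right) 38 = \left(24 - - \frac{17}{16}\right) 38 = \left(24 + \frac{17}{16}\right) 38 = \frac{401}{16} \cdot 38 = \frac{7619}{8}$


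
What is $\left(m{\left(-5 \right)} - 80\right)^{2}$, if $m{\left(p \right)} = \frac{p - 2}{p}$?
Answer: $\frac{154449}{25} \approx 6178.0$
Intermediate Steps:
$m{\left(p \right)} = \frac{-2 + p}{p}$
$\left(m{\left(-5 \right)} - 80\right)^{2} = \left(\frac{-2 - 5}{-5} - 80\right)^{2} = \left(\left(- \frac{1}{5}\right) \left(-7\right) - 80\right)^{2} = \left(\frac{7}{5} - 80\right)^{2} = \left(- \frac{393}{5}\right)^{2} = \frac{154449}{25}$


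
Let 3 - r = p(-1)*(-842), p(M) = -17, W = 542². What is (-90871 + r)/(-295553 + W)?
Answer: 105182/1789 ≈ 58.794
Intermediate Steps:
W = 293764
r = -14311 (r = 3 - (-17)*(-842) = 3 - 1*14314 = 3 - 14314 = -14311)
(-90871 + r)/(-295553 + W) = (-90871 - 14311)/(-295553 + 293764) = -105182/(-1789) = -105182*(-1/1789) = 105182/1789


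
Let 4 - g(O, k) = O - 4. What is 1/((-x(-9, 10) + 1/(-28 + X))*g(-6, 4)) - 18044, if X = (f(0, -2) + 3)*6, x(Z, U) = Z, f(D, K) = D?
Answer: -11241407/623 ≈ -18044.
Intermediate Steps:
g(O, k) = 8 - O (g(O, k) = 4 - (O - 4) = 4 - (-4 + O) = 4 + (4 - O) = 8 - O)
X = 18 (X = (0 + 3)*6 = 3*6 = 18)
1/((-x(-9, 10) + 1/(-28 + X))*g(-6, 4)) - 18044 = 1/((-1*(-9) + 1/(-28 + 18))*(8 - 1*(-6))) - 18044 = 1/((9 + 1/(-10))*(8 + 6)) - 18044 = 1/((9 - ⅒)*14) - 18044 = 1/((89/10)*14) - 18044 = 1/(623/5) - 18044 = 5/623 - 18044 = -11241407/623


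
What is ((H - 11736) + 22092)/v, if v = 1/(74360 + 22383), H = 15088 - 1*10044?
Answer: 1489842200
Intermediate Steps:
H = 5044 (H = 15088 - 10044 = 5044)
v = 1/96743 ≈ 1.0337e-5
((H - 11736) + 22092)/v = ((5044 - 11736) + 22092)/(1/96743) = (-6692 + 22092)*96743 = 15400*96743 = 1489842200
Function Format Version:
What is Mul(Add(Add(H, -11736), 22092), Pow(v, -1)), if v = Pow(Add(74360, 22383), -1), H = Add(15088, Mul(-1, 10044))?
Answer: 1489842200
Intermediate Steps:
H = 5044 (H = Add(15088, -10044) = 5044)
v = Rational(1, 96743) (v = Pow(96743, -1) = Rational(1, 96743) ≈ 1.0337e-5)
Mul(Add(Add(H, -11736), 22092), Pow(v, -1)) = Mul(Add(Add(5044, -11736), 22092), Pow(Rational(1, 96743), -1)) = Mul(Add(-6692, 22092), 96743) = Mul(15400, 96743) = 1489842200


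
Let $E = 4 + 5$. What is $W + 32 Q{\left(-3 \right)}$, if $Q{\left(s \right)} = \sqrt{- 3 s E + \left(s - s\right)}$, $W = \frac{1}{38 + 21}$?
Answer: $\frac{16993}{59} \approx 288.02$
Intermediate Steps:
$E = 9$
$W = \frac{1}{59} \approx 0.016949$
$Q{\left(s \right)} = 3 \sqrt{3} \sqrt{- s}$ ($Q{\left(s \right)} = \sqrt{- 3 s 9 + \left(s - s\right)} = \sqrt{- 27 s + 0} = \sqrt{- 27 s} = 3 \sqrt{3} \sqrt{- s}$)
$W + 32 Q{\left(-3 \right)} = \frac{1}{59} + 32 \cdot 3 \sqrt{3} \sqrt{\left(-1\right) \left(-3\right)} = \frac{1}{59} + 32 \cdot 3 \sqrt{3} \sqrt{3} = \frac{1}{59} + 32 \cdot 9 = \frac{1}{59} + 288 = \frac{16993}{59}$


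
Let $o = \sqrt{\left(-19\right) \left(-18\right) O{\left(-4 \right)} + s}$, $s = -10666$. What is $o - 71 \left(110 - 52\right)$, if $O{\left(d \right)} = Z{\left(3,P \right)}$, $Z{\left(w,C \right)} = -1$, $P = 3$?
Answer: $-4118 + 16 i \sqrt{43} \approx -4118.0 + 104.92 i$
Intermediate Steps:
$O{\left(d \right)} = -1$
$o = 16 i \sqrt{43}$ ($o = \sqrt{\left(-19\right) \left(-18\right) \left(-1\right) - 10666} = \sqrt{342 \left(-1\right) - 10666} = \sqrt{-342 - 10666} = \sqrt{-11008} = 16 i \sqrt{43} \approx 104.92 i$)
$o - 71 \left(110 - 52\right) = 16 i \sqrt{43} - 71 \left(110 - 52\right) = 16 i \sqrt{43} - 71 \cdot 58 = 16 i \sqrt{43} - 4118 = -4118 + 16 i \sqrt{43}$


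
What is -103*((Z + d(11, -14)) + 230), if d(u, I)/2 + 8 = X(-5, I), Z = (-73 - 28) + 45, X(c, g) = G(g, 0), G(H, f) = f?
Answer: -16274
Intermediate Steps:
X(c, g) = 0
Z = -56 (Z = -101 + 45 = -56)
d(u, I) = -16 (d(u, I) = -16 + 2*0 = -16 + 0 = -16)
-103*((Z + d(11, -14)) + 230) = -103*((-56 - 16) + 230) = -103*(-72 + 230) = -103*158 = -16274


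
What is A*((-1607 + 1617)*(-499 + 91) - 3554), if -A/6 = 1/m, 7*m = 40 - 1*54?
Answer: -22902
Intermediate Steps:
m = -2 (m = (40 - 1*54)/7 = (40 - 54)/7 = (1/7)*(-14) = -2)
A = 3 (A = -6/(-2) = -6*(-1/2) = 3)
A*((-1607 + 1617)*(-499 + 91) - 3554) = 3*((-1607 + 1617)*(-499 + 91) - 3554) = 3*(10*(-408) - 3554) = 3*(-4080 - 3554) = 3*(-7634) = -22902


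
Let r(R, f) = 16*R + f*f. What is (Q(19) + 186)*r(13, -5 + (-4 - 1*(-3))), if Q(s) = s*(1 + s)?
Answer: 138104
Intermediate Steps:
r(R, f) = f**2 + 16*R (r(R, f) = 16*R + f**2 = f**2 + 16*R)
(Q(19) + 186)*r(13, -5 + (-4 - 1*(-3))) = (19*(1 + 19) + 186)*((-5 + (-4 - 1*(-3)))**2 + 16*13) = (19*20 + 186)*((-5 + (-4 + 3))**2 + 208) = (380 + 186)*((-5 - 1)**2 + 208) = 566*((-6)**2 + 208) = 566*(36 + 208) = 566*244 = 138104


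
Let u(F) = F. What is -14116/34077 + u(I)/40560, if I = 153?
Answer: -189110393/460721040 ≈ -0.41047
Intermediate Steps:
-14116/34077 + u(I)/40560 = -14116/34077 + 153/40560 = -14116*1/34077 + 153*(1/40560) = -14116/34077 + 51/13520 = -189110393/460721040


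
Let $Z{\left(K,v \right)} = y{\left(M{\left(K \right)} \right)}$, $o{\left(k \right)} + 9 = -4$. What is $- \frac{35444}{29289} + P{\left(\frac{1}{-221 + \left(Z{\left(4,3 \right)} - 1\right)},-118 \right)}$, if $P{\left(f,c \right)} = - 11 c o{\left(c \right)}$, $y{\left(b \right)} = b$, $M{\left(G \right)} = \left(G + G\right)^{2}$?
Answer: $- \frac{494258030}{29289} \approx -16875.0$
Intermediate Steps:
$M{\left(G \right)} = 4 G^{2}$ ($M{\left(G \right)} = \left(2 G\right)^{2} = 4 G^{2}$)
$o{\left(k \right)} = -13$ ($o{\left(k \right)} = -9 - 4 = -13$)
$Z{\left(K,v \right)} = 4 K^{2}$
$P{\left(f,c \right)} = 143 c$ ($P{\left(f,c \right)} = - 11 c \left(-13\right) = 143 c$)
$- \frac{35444}{29289} + P{\left(\frac{1}{-221 + \left(Z{\left(4,3 \right)} - 1\right)},-118 \right)} = - \frac{35444}{29289} + 143 \left(-118\right) = \left(-35444\right) \frac{1}{29289} - 16874 = - \frac{35444}{29289} - 16874 = - \frac{494258030}{29289}$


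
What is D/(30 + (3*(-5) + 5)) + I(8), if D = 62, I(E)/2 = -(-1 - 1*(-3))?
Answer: -9/10 ≈ -0.90000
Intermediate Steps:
I(E) = -4 (I(E) = 2*(-(-1 - 1*(-3))) = 2*(-(-1 + 3)) = 2*(-1*2) = 2*(-2) = -4)
D/(30 + (3*(-5) + 5)) + I(8) = 62/(30 + (3*(-5) + 5)) - 4 = 62/(30 + (-15 + 5)) - 4 = 62/(30 - 10) - 4 = 62/20 - 4 = 62*(1/20) - 4 = 31/10 - 4 = -9/10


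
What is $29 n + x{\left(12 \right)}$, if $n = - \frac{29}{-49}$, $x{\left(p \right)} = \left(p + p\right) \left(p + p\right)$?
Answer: $\frac{29065}{49} \approx 593.16$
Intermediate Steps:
$x{\left(p \right)} = 4 p^{2}$ ($x{\left(p \right)} = 2 p 2 p = 4 p^{2}$)
$n = \frac{29}{49}$ ($n = \left(-29\right) \left(- \frac{1}{49}\right) = \frac{29}{49} \approx 0.59184$)
$29 n + x{\left(12 \right)} = 29 \cdot \frac{29}{49} + 4 \cdot 12^{2} = \frac{841}{49} + 4 \cdot 144 = \frac{841}{49} + 576 = \frac{29065}{49}$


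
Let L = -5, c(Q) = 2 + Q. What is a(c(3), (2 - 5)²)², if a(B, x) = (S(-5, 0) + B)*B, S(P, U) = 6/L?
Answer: 361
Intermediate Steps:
S(P, U) = -6/5 (S(P, U) = 6/(-5) = 6*(-⅕) = -6/5)
a(B, x) = B*(-6/5 + B) (a(B, x) = (-6/5 + B)*B = B*(-6/5 + B))
a(c(3), (2 - 5)²)² = ((2 + 3)*(-6 + 5*(2 + 3))/5)² = ((⅕)*5*(-6 + 5*5))² = ((⅕)*5*(-6 + 25))² = ((⅕)*5*19)² = 19² = 361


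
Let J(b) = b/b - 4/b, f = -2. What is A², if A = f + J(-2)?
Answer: 1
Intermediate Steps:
J(b) = 1 - 4/b
A = 1 (A = -2 + (-4 - 2)/(-2) = -2 - ½*(-6) = -2 + 3 = 1)
A² = 1² = 1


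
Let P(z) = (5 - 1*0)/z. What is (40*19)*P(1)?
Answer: 3800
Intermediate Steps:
P(z) = 5/z (P(z) = (5 + 0)/z = 5/z)
(40*19)*P(1) = (40*19)*(5/1) = 760*(5*1) = 760*5 = 3800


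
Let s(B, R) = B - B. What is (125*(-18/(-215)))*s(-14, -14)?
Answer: 0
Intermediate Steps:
s(B, R) = 0
(125*(-18/(-215)))*s(-14, -14) = (125*(-18/(-215)))*0 = (125*(-18*(-1/215)))*0 = (125*(18/215))*0 = (450/43)*0 = 0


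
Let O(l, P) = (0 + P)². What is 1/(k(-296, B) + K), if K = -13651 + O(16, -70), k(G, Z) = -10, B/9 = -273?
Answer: -1/8761 ≈ -0.00011414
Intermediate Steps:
B = -2457 (B = 9*(-273) = -2457)
O(l, P) = P²
K = -8751 (K = -13651 + (-70)² = -13651 + 4900 = -8751)
1/(k(-296, B) + K) = 1/(-10 - 8751) = 1/(-8761) = -1/8761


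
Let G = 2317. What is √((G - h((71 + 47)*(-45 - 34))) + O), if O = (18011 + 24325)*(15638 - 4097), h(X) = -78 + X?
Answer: √488611493 ≈ 22105.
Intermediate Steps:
O = 488599776 (O = 42336*11541 = 488599776)
√((G - h((71 + 47)*(-45 - 34))) + O) = √((2317 - (-78 + (71 + 47)*(-45 - 34))) + 488599776) = √((2317 - (-78 + 118*(-79))) + 488599776) = √((2317 - (-78 - 9322)) + 488599776) = √((2317 - 1*(-9400)) + 488599776) = √((2317 + 9400) + 488599776) = √(11717 + 488599776) = √488611493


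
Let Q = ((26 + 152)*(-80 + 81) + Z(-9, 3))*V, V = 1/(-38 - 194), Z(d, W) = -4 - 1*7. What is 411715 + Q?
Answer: 95517713/232 ≈ 4.1171e+5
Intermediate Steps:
Z(d, W) = -11 (Z(d, W) = -4 - 7 = -11)
V = -1/232 (V = 1/(-232) = -1/232 ≈ -0.0043103)
Q = -167/232 (Q = ((26 + 152)*(-80 + 81) - 11)*(-1/232) = (178*1 - 11)*(-1/232) = (178 - 11)*(-1/232) = 167*(-1/232) = -167/232 ≈ -0.71983)
411715 + Q = 411715 - 167/232 = 95517713/232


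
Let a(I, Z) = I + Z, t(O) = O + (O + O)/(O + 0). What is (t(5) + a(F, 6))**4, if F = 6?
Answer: 130321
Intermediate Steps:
t(O) = 2 + O (t(O) = O + (2*O)/O = O + 2 = 2 + O)
(t(5) + a(F, 6))**4 = ((2 + 5) + (6 + 6))**4 = (7 + 12)**4 = 19**4 = 130321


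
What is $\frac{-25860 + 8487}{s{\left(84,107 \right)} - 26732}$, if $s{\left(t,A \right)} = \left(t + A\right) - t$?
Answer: $\frac{5791}{8875} \approx 0.65251$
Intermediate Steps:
$s{\left(t,A \right)} = A$ ($s{\left(t,A \right)} = \left(A + t\right) - t = A$)
$\frac{-25860 + 8487}{s{\left(84,107 \right)} - 26732} = \frac{-25860 + 8487}{107 - 26732} = - \frac{17373}{-26625} = \left(-17373\right) \left(- \frac{1}{26625}\right) = \frac{5791}{8875}$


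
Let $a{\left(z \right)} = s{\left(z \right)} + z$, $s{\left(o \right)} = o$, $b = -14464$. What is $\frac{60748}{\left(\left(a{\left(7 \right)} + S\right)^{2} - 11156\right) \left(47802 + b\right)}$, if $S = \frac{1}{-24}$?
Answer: $- \frac{17495424}{105241915139} \approx -0.00016624$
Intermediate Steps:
$S = - \frac{1}{24} \approx -0.041667$
$a{\left(z \right)} = 2 z$ ($a{\left(z \right)} = z + z = 2 z$)
$\frac{60748}{\left(\left(a{\left(7 \right)} + S\right)^{2} - 11156\right) \left(47802 + b\right)} = \frac{60748}{\left(\left(2 \cdot 7 - \frac{1}{24}\right)^{2} - 11156\right) \left(47802 - 14464\right)} = \frac{60748}{\left(\left(14 - \frac{1}{24}\right)^{2} - 11156\right) 33338} = \frac{60748}{\left(\left(\frac{335}{24}\right)^{2} - 11156\right) 33338} = \frac{60748}{\left(\frac{112225}{576} - 11156\right) 33338} = \frac{60748}{\left(- \frac{6313631}{576}\right) 33338} = \frac{60748}{- \frac{105241915139}{288}} = 60748 \left(- \frac{288}{105241915139}\right) = - \frac{17495424}{105241915139}$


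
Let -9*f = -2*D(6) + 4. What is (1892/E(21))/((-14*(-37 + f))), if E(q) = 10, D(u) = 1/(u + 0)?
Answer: 12771/35350 ≈ 0.36127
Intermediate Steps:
D(u) = 1/u
f = -11/27 (f = -(-2/6 + 4)/9 = -(-2*⅙ + 4)/9 = -(-⅓ + 4)/9 = -⅑*11/3 = -11/27 ≈ -0.40741)
(1892/E(21))/((-14*(-37 + f))) = (1892/10)/((-14*(-37 - 11/27))) = (1892*(⅒))/((-14*(-1010/27))) = 946/(5*(14140/27)) = (946/5)*(27/14140) = 12771/35350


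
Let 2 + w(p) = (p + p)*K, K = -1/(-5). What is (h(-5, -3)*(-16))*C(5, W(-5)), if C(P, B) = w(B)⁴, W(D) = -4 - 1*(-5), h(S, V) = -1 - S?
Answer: -262144/625 ≈ -419.43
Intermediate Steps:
K = ⅕ (K = -1*(-⅕) = ⅕ ≈ 0.20000)
w(p) = -2 + 2*p/5 (w(p) = -2 + (p + p)*(⅕) = -2 + (2*p)*(⅕) = -2 + 2*p/5)
W(D) = 1 (W(D) = -4 + 5 = 1)
C(P, B) = (-2 + 2*B/5)⁴
(h(-5, -3)*(-16))*C(5, W(-5)) = ((-1 - 1*(-5))*(-16))*(16*(-5 + 1)⁴/625) = ((-1 + 5)*(-16))*((16/625)*(-4)⁴) = (4*(-16))*((16/625)*256) = -64*4096/625 = -262144/625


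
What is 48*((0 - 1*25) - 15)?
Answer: -1920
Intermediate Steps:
48*((0 - 1*25) - 15) = 48*((0 - 25) - 15) = 48*(-25 - 15) = 48*(-40) = -1920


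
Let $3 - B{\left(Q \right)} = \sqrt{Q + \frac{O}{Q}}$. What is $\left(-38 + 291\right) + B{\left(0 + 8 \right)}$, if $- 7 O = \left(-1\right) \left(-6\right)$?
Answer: $256 - \frac{\sqrt{1547}}{14} \approx 253.19$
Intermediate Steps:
$O = - \frac{6}{7}$ ($O = - \frac{\left(-1\right) \left(-6\right)}{7} = \left(- \frac{1}{7}\right) 6 = - \frac{6}{7} \approx -0.85714$)
$B{\left(Q \right)} = 3 - \sqrt{Q - \frac{6}{7 Q}}$
$\left(-38 + 291\right) + B{\left(0 + 8 \right)} = \left(-38 + 291\right) + \left(3 - \frac{\sqrt{- \frac{42}{0 + 8} + 49 \left(0 + 8\right)}}{7}\right) = 253 + \left(3 - \frac{\sqrt{- \frac{42}{8} + 49 \cdot 8}}{7}\right) = 253 + \left(3 - \frac{\sqrt{\left(-42\right) \frac{1}{8} + 392}}{7}\right) = 253 + \left(3 - \frac{\sqrt{- \frac{21}{4} + 392}}{7}\right) = 253 + \left(3 - \frac{\sqrt{\frac{1547}{4}}}{7}\right) = 253 + \left(3 - \frac{\frac{1}{2} \sqrt{1547}}{7}\right) = 253 + \left(3 - \frac{\sqrt{1547}}{14}\right) = 256 - \frac{\sqrt{1547}}{14}$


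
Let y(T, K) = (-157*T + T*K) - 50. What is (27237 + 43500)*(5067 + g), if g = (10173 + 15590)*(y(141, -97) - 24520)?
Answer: -110043282010725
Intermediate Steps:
y(T, K) = -50 - 157*T + K*T (y(T, K) = (-157*T + K*T) - 50 = -50 - 157*T + K*T)
g = -1555672992 (g = (10173 + 15590)*((-50 - 157*141 - 97*141) - 24520) = 25763*((-50 - 22137 - 13677) - 24520) = 25763*(-35864 - 24520) = 25763*(-60384) = -1555672992)
(27237 + 43500)*(5067 + g) = (27237 + 43500)*(5067 - 1555672992) = 70737*(-1555667925) = -110043282010725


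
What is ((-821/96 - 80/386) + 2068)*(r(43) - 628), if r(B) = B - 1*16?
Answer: -22930320211/18528 ≈ -1.2376e+6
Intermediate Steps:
r(B) = -16 + B (r(B) = B - 16 = -16 + B)
((-821/96 - 80/386) + 2068)*(r(43) - 628) = ((-821/96 - 80/386) + 2068)*((-16 + 43) - 628) = ((-821*1/96 - 80*1/386) + 2068)*(27 - 628) = ((-821/96 - 40/193) + 2068)*(-601) = (-162293/18528 + 2068)*(-601) = (38153611/18528)*(-601) = -22930320211/18528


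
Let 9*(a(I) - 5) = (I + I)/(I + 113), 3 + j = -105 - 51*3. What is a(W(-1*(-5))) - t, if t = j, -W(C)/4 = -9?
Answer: 39642/149 ≈ 266.05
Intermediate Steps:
W(C) = 36 (W(C) = -4*(-9) = 36)
j = -261 (j = -3 + (-105 - 51*3) = -3 + (-105 - 153) = -3 - 258 = -261)
t = -261
a(I) = 5 + 2*I/(9*(113 + I)) (a(I) = 5 + ((I + I)/(I + 113))/9 = 5 + ((2*I)/(113 + I))/9 = 5 + (2*I/(113 + I))/9 = 5 + 2*I/(9*(113 + I)))
a(W(-1*(-5))) - t = (5085 + 47*36)/(9*(113 + 36)) - 1*(-261) = (⅑)*(5085 + 1692)/149 + 261 = (⅑)*(1/149)*6777 + 261 = 753/149 + 261 = 39642/149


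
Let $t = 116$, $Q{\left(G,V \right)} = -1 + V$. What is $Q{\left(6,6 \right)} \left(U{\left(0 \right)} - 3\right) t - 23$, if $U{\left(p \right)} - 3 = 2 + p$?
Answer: $1137$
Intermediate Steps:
$U{\left(p \right)} = 5 + p$ ($U{\left(p \right)} = 3 + \left(2 + p\right) = 5 + p$)
$Q{\left(6,6 \right)} \left(U{\left(0 \right)} - 3\right) t - 23 = \left(-1 + 6\right) \left(\left(5 + 0\right) - 3\right) 116 - 23 = 5 \left(5 - 3\right) 116 - 23 = 5 \cdot 2 \cdot 116 - 23 = 10 \cdot 116 - 23 = 1160 - 23 = 1137$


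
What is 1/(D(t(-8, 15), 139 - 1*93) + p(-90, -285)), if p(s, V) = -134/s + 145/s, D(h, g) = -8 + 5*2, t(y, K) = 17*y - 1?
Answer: 90/169 ≈ 0.53254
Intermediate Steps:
t(y, K) = -1 + 17*y
D(h, g) = 2 (D(h, g) = -8 + 10 = 2)
p(s, V) = 11/s
1/(D(t(-8, 15), 139 - 1*93) + p(-90, -285)) = 1/(2 + 11/(-90)) = 1/(2 + 11*(-1/90)) = 1/(2 - 11/90) = 1/(169/90) = 90/169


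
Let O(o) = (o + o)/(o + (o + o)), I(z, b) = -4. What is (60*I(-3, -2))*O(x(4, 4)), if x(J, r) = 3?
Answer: -160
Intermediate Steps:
O(o) = ⅔ (O(o) = (2*o)/(o + 2*o) = (2*o)/((3*o)) = (2*o)*(1/(3*o)) = ⅔)
(60*I(-3, -2))*O(x(4, 4)) = (60*(-4))*(⅔) = -240*⅔ = -160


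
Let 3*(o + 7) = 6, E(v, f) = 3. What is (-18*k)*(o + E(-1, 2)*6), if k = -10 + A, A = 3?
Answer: 1638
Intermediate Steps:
o = -5 (o = -7 + (⅓)*6 = -7 + 2 = -5)
k = -7 (k = -10 + 3 = -7)
(-18*k)*(o + E(-1, 2)*6) = (-18*(-7))*(-5 + 3*6) = 126*(-5 + 18) = 126*13 = 1638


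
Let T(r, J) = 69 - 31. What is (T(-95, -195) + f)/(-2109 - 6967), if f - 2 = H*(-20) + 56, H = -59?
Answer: -319/2269 ≈ -0.14059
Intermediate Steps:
T(r, J) = 38
f = 1238 (f = 2 + (-59*(-20) + 56) = 2 + (1180 + 56) = 2 + 1236 = 1238)
(T(-95, -195) + f)/(-2109 - 6967) = (38 + 1238)/(-2109 - 6967) = 1276/(-9076) = 1276*(-1/9076) = -319/2269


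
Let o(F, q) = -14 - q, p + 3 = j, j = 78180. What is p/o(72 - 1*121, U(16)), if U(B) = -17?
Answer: 26059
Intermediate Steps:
p = 78177 (p = -3 + 78180 = 78177)
p/o(72 - 1*121, U(16)) = 78177/(-14 - 1*(-17)) = 78177/(-14 + 17) = 78177/3 = 78177*(⅓) = 26059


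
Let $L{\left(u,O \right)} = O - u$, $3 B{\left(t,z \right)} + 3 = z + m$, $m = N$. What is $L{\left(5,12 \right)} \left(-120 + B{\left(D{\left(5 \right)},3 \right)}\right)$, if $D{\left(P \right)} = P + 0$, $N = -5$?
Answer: $- \frac{2555}{3} \approx -851.67$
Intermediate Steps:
$D{\left(P \right)} = P$
$m = -5$
$B{\left(t,z \right)} = - \frac{8}{3} + \frac{z}{3}$ ($B{\left(t,z \right)} = -1 + \frac{z - 5}{3} = -1 + \frac{-5 + z}{3} = -1 + \left(- \frac{5}{3} + \frac{z}{3}\right) = - \frac{8}{3} + \frac{z}{3}$)
$L{\left(5,12 \right)} \left(-120 + B{\left(D{\left(5 \right)},3 \right)}\right) = \left(12 - 5\right) \left(-120 + \left(- \frac{8}{3} + \frac{1}{3} \cdot 3\right)\right) = \left(12 - 5\right) \left(-120 + \left(- \frac{8}{3} + 1\right)\right) = 7 \left(-120 - \frac{5}{3}\right) = 7 \left(- \frac{365}{3}\right) = - \frac{2555}{3}$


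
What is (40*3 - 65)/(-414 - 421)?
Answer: -11/167 ≈ -0.065868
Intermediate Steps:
(40*3 - 65)/(-414 - 421) = (120 - 65)/(-835) = 55*(-1/835) = -11/167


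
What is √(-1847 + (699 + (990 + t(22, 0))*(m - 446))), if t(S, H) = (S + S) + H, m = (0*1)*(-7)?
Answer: 6*I*√12842 ≈ 679.94*I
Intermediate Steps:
m = 0 (m = 0*(-7) = 0)
t(S, H) = H + 2*S (t(S, H) = 2*S + H = H + 2*S)
√(-1847 + (699 + (990 + t(22, 0))*(m - 446))) = √(-1847 + (699 + (990 + (0 + 2*22))*(0 - 446))) = √(-1847 + (699 + (990 + (0 + 44))*(-446))) = √(-1847 + (699 + (990 + 44)*(-446))) = √(-1847 + (699 + 1034*(-446))) = √(-1847 + (699 - 461164)) = √(-1847 - 460465) = √(-462312) = 6*I*√12842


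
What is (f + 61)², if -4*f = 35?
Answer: 43681/16 ≈ 2730.1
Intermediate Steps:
f = -35/4 (f = -¼*35 = -35/4 ≈ -8.7500)
(f + 61)² = (-35/4 + 61)² = (209/4)² = 43681/16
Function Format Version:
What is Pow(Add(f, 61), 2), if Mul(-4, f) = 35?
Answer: Rational(43681, 16) ≈ 2730.1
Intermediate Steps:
f = Rational(-35, 4) (f = Mul(Rational(-1, 4), 35) = Rational(-35, 4) ≈ -8.7500)
Pow(Add(f, 61), 2) = Pow(Add(Rational(-35, 4), 61), 2) = Pow(Rational(209, 4), 2) = Rational(43681, 16)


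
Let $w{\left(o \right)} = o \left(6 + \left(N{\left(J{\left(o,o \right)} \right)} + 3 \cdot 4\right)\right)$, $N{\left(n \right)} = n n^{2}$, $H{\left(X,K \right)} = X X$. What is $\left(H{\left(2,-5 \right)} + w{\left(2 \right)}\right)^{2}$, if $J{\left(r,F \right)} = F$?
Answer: $3136$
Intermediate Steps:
$H{\left(X,K \right)} = X^{2}$
$N{\left(n \right)} = n^{3}$
$w{\left(o \right)} = o \left(18 + o^{3}\right)$ ($w{\left(o \right)} = o \left(6 + \left(o^{3} + 3 \cdot 4\right)\right) = o \left(6 + \left(o^{3} + 12\right)\right) = o \left(6 + \left(12 + o^{3}\right)\right) = o \left(18 + o^{3}\right)$)
$\left(H{\left(2,-5 \right)} + w{\left(2 \right)}\right)^{2} = \left(2^{2} + 2 \left(18 + 2^{3}\right)\right)^{2} = \left(4 + 2 \left(18 + 8\right)\right)^{2} = \left(4 + 2 \cdot 26\right)^{2} = \left(4 + 52\right)^{2} = 56^{2} = 3136$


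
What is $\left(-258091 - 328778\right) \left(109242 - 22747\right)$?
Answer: $-50761234155$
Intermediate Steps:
$\left(-258091 - 328778\right) \left(109242 - 22747\right) = - 586869 \left(109242 - 22747\right) = \left(-586869\right) 86495 = -50761234155$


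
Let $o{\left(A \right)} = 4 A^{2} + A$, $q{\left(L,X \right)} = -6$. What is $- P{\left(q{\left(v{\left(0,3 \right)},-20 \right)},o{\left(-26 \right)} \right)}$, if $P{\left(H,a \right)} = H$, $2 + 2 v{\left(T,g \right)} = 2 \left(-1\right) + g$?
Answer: $6$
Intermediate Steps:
$v{\left(T,g \right)} = -2 + \frac{g}{2}$ ($v{\left(T,g \right)} = -1 + \frac{2 \left(-1\right) + g}{2} = -1 + \frac{-2 + g}{2} = -1 + \left(-1 + \frac{g}{2}\right) = -2 + \frac{g}{2}$)
$o{\left(A \right)} = A + 4 A^{2}$
$- P{\left(q{\left(v{\left(0,3 \right)},-20 \right)},o{\left(-26 \right)} \right)} = \left(-1\right) \left(-6\right) = 6$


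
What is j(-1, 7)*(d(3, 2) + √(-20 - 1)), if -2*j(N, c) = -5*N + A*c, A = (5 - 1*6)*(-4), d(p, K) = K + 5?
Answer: -231/2 - 33*I*√21/2 ≈ -115.5 - 75.613*I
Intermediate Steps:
d(p, K) = 5 + K
A = 4 (A = (5 - 6)*(-4) = -1*(-4) = 4)
j(N, c) = -2*c + 5*N/2 (j(N, c) = -(-5*N + 4*c)/2 = -2*c + 5*N/2)
j(-1, 7)*(d(3, 2) + √(-20 - 1)) = (-2*7 + (5/2)*(-1))*((5 + 2) + √(-20 - 1)) = (-14 - 5/2)*(7 + √(-21)) = -33*(7 + I*√21)/2 = -231/2 - 33*I*√21/2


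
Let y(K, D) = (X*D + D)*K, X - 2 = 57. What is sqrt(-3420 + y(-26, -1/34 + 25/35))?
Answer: 2*I*sqrt(15890070)/119 ≈ 66.996*I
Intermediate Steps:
X = 59 (X = 2 + 57 = 59)
y(K, D) = 60*D*K (y(K, D) = (59*D + D)*K = (60*D)*K = 60*D*K)
sqrt(-3420 + y(-26, -1/34 + 25/35)) = sqrt(-3420 + 60*(-1/34 + 25/35)*(-26)) = sqrt(-3420 + 60*(-1*1/34 + 25*(1/35))*(-26)) = sqrt(-3420 + 60*(-1/34 + 5/7)*(-26)) = sqrt(-3420 + 60*(163/238)*(-26)) = sqrt(-3420 - 127140/119) = sqrt(-534120/119) = 2*I*sqrt(15890070)/119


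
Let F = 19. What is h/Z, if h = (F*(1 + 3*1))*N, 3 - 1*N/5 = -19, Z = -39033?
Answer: -8360/39033 ≈ -0.21418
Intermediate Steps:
N = 110 (N = 15 - 5*(-19) = 15 + 95 = 110)
h = 8360 (h = (19*(1 + 3*1))*110 = (19*(1 + 3))*110 = (19*4)*110 = 76*110 = 8360)
h/Z = 8360/(-39033) = 8360*(-1/39033) = -8360/39033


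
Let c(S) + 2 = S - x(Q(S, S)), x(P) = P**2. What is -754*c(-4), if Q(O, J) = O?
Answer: 16588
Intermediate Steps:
c(S) = -2 + S - S**2 (c(S) = -2 + (S - S**2) = -2 + S - S**2)
-754*c(-4) = -754*(-2 - 4 - 1*(-4)**2) = -754*(-2 - 4 - 1*16) = -754*(-2 - 4 - 16) = -754*(-22) = 16588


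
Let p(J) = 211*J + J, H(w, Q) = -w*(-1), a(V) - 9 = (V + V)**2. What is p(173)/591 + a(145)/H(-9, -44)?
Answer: -16459445/1773 ≈ -9283.4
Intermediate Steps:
a(V) = 9 + 4*V**2 (a(V) = 9 + (V + V)**2 = 9 + (2*V)**2 = 9 + 4*V**2)
H(w, Q) = w
p(J) = 212*J
p(173)/591 + a(145)/H(-9, -44) = (212*173)/591 + (9 + 4*145**2)/(-9) = 36676*(1/591) + (9 + 4*21025)*(-1/9) = 36676/591 + (9 + 84100)*(-1/9) = 36676/591 + 84109*(-1/9) = 36676/591 - 84109/9 = -16459445/1773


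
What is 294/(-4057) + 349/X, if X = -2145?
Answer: -2046523/8702265 ≈ -0.23517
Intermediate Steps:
294/(-4057) + 349/X = 294/(-4057) + 349/(-2145) = 294*(-1/4057) + 349*(-1/2145) = -294/4057 - 349/2145 = -2046523/8702265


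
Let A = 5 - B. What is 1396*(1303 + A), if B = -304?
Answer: 2250352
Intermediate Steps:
A = 309 (A = 5 - 1*(-304) = 5 + 304 = 309)
1396*(1303 + A) = 1396*(1303 + 309) = 1396*1612 = 2250352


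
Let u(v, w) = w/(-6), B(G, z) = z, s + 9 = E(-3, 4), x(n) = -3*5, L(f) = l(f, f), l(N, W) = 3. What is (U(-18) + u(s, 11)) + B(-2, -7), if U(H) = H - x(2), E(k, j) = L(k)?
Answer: -71/6 ≈ -11.833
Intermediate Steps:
L(f) = 3
E(k, j) = 3
x(n) = -15
s = -6 (s = -9 + 3 = -6)
U(H) = 15 + H (U(H) = H - 1*(-15) = H + 15 = 15 + H)
u(v, w) = -w/6 (u(v, w) = w*(-1/6) = -w/6)
(U(-18) + u(s, 11)) + B(-2, -7) = ((15 - 18) - 1/6*11) - 7 = (-3 - 11/6) - 7 = -29/6 - 7 = -71/6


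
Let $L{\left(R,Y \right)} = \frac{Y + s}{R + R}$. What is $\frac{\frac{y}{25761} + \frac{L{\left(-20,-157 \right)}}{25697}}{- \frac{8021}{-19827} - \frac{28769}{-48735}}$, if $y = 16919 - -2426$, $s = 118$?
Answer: $\frac{142330279130576613}{188552891914906064} \approx 0.75486$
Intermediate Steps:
$y = 19345$ ($y = 16919 + 2426 = 19345$)
$L{\left(R,Y \right)} = \frac{118 + Y}{2 R}$ ($L{\left(R,Y \right)} = \frac{Y + 118}{R + R} = \frac{118 + Y}{2 R}$)
$\frac{\frac{y}{25761} + \frac{L{\left(-20,-157 \right)}}{25697}}{- \frac{8021}{-19827} - \frac{28769}{-48735}} = \frac{\frac{19345}{25761} + \frac{\frac{1}{2} \frac{1}{-20} \left(118 - 157\right)}{25697}}{- \frac{8021}{-19827} - \frac{28769}{-48735}} = \frac{19345 \cdot \frac{1}{25761} + \frac{1}{2} \left(- \frac{1}{20}\right) \left(-39\right) \frac{1}{25697}}{\left(-8021\right) \left(- \frac{1}{19827}\right) - - \frac{28769}{48735}} = \frac{\frac{19345}{25761} + \frac{39}{40} \cdot \frac{1}{25697}}{\frac{8021}{19827} + \frac{28769}{48735}} = \frac{\frac{19345}{25761} + \frac{39}{1027880}}{\frac{106811822}{107363205}} = \frac{19885343279}{26479216680} \cdot \frac{107363205}{106811822} = \frac{142330279130576613}{188552891914906064}$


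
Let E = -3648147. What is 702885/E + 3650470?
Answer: 4439150158735/1216049 ≈ 3.6505e+6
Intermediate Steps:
702885/E + 3650470 = 702885/(-3648147) + 3650470 = 702885*(-1/3648147) + 3650470 = -234295/1216049 + 3650470 = 4439150158735/1216049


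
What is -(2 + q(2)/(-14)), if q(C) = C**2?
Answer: -12/7 ≈ -1.7143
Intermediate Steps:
-(2 + q(2)/(-14)) = -(2 + 2**2/(-14)) = -(2 + 4*(-1/14)) = -(2 - 2/7) = -1*12/7 = -12/7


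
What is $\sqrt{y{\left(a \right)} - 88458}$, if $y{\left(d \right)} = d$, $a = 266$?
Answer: $8 i \sqrt{1378} \approx 296.97 i$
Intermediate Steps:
$\sqrt{y{\left(a \right)} - 88458} = \sqrt{266 - 88458} = \sqrt{-88192} = 8 i \sqrt{1378}$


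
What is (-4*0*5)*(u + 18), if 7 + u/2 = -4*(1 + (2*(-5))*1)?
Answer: 0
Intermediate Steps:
u = 58 (u = -14 + 2*(-4*(1 + (2*(-5))*1)) = -14 + 2*(-4*(1 - 10*1)) = -14 + 2*(-4*(1 - 10)) = -14 + 2*(-4*(-9)) = -14 + 2*36 = -14 + 72 = 58)
(-4*0*5)*(u + 18) = (-4*0*5)*(58 + 18) = (0*5)*76 = 0*76 = 0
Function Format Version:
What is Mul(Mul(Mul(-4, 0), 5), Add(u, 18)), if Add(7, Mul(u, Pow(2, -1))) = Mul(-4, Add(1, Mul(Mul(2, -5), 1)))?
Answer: 0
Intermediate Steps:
u = 58 (u = Add(-14, Mul(2, Mul(-4, Add(1, Mul(Mul(2, -5), 1))))) = Add(-14, Mul(2, Mul(-4, Add(1, Mul(-10, 1))))) = Add(-14, Mul(2, Mul(-4, Add(1, -10)))) = Add(-14, Mul(2, Mul(-4, -9))) = Add(-14, Mul(2, 36)) = Add(-14, 72) = 58)
Mul(Mul(Mul(-4, 0), 5), Add(u, 18)) = Mul(Mul(Mul(-4, 0), 5), Add(58, 18)) = Mul(Mul(0, 5), 76) = Mul(0, 76) = 0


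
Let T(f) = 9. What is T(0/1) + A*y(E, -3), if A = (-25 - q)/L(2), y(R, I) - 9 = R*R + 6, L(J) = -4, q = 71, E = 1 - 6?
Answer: 969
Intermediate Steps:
E = -5
y(R, I) = 15 + R² (y(R, I) = 9 + (R*R + 6) = 9 + (R² + 6) = 9 + (6 + R²) = 15 + R²)
A = 24 (A = (-25 - 1*71)/(-4) = (-25 - 71)*(-¼) = -96*(-¼) = 24)
T(0/1) + A*y(E, -3) = 9 + 24*(15 + (-5)²) = 9 + 24*(15 + 25) = 9 + 24*40 = 9 + 960 = 969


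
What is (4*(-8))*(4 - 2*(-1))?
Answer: -192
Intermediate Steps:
(4*(-8))*(4 - 2*(-1)) = -32*(4 + 2) = -32*6 = -192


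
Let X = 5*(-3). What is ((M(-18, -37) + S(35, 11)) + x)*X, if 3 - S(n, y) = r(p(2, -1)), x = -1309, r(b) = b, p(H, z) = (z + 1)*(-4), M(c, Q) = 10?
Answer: 19440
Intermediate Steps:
p(H, z) = -4 - 4*z (p(H, z) = (1 + z)*(-4) = -4 - 4*z)
S(n, y) = 3 (S(n, y) = 3 - (-4 - 4*(-1)) = 3 - (-4 + 4) = 3 - 1*0 = 3 + 0 = 3)
X = -15
((M(-18, -37) + S(35, 11)) + x)*X = ((10 + 3) - 1309)*(-15) = (13 - 1309)*(-15) = -1296*(-15) = 19440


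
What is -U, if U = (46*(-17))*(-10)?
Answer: -7820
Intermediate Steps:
U = 7820 (U = -782*(-10) = 7820)
-U = -1*7820 = -7820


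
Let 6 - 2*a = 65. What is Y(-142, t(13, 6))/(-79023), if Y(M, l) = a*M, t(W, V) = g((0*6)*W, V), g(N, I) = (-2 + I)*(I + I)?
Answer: -59/1113 ≈ -0.053010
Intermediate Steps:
a = -59/2 (a = 3 - 1/2*65 = 3 - 65/2 = -59/2 ≈ -29.500)
g(N, I) = 2*I*(-2 + I) (g(N, I) = (-2 + I)*(2*I) = 2*I*(-2 + I))
t(W, V) = 2*V*(-2 + V)
Y(M, l) = -59*M/2
Y(-142, t(13, 6))/(-79023) = -59/2*(-142)/(-79023) = 4189*(-1/79023) = -59/1113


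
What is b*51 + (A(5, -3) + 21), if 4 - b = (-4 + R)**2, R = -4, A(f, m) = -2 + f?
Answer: -3036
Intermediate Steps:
b = -60 (b = 4 - (-4 - 4)**2 = 4 - 1*(-8)**2 = 4 - 1*64 = 4 - 64 = -60)
b*51 + (A(5, -3) + 21) = -60*51 + ((-2 + 5) + 21) = -3060 + (3 + 21) = -3060 + 24 = -3036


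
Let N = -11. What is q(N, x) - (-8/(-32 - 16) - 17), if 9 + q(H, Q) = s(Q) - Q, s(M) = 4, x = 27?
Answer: -91/6 ≈ -15.167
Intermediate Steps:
q(H, Q) = -5 - Q (q(H, Q) = -9 + (4 - Q) = -5 - Q)
q(N, x) - (-8/(-32 - 16) - 17) = (-5 - 1*27) - (-8/(-32 - 16) - 17) = (-5 - 27) - (-8/(-48) - 17) = -32 - (-8*(-1/48) - 17) = -32 - (⅙ - 17) = -32 - 1*(-101/6) = -32 + 101/6 = -91/6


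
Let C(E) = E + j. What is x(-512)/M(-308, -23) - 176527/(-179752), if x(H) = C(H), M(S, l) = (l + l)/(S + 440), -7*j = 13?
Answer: 42701905151/28940072 ≈ 1475.5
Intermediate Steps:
j = -13/7 (j = -⅐*13 = -13/7 ≈ -1.8571)
C(E) = -13/7 + E (C(E) = E - 13/7 = -13/7 + E)
M(S, l) = 2*l/(440 + S) (M(S, l) = (2*l)/(440 + S) = 2*l/(440 + S))
x(H) = -13/7 + H
x(-512)/M(-308, -23) - 176527/(-179752) = (-13/7 - 512)/((2*(-23)/(440 - 308))) - 176527/(-179752) = -3597/(7*(2*(-23)/132)) - 176527*(-1/179752) = -3597/(7*(2*(-23)*(1/132))) + 176527/179752 = -3597/(7*(-23/66)) + 176527/179752 = -3597/7*(-66/23) + 176527/179752 = 237402/161 + 176527/179752 = 42701905151/28940072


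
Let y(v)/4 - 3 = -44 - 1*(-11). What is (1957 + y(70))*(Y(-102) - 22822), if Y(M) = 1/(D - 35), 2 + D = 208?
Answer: -7169004557/171 ≈ -4.1924e+7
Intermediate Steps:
D = 206 (D = -2 + 208 = 206)
Y(M) = 1/171 (Y(M) = 1/(206 - 35) = 1/171)
y(v) = -120 (y(v) = 12 + 4*(-44 - 1*(-11)) = 12 + 4*(-44 + 11) = 12 + 4*(-33) = 12 - 132 = -120)
(1957 + y(70))*(Y(-102) - 22822) = (1957 - 120)*(1/171 - 22822) = 1837*(-3902561/171) = -7169004557/171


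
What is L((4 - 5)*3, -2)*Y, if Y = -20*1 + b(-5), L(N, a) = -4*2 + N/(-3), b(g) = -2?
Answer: 154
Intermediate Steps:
L(N, a) = -8 - N/3 (L(N, a) = -8 + N*(-⅓) = -8 - N/3)
Y = -22 (Y = -20*1 - 2 = -20 - 2 = -22)
L((4 - 5)*3, -2)*Y = (-8 - (4 - 5)*3/3)*(-22) = (-8 - (-1)*3/3)*(-22) = (-8 - ⅓*(-3))*(-22) = (-8 + 1)*(-22) = -7*(-22) = 154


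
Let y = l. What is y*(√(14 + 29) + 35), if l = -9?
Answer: -315 - 9*√43 ≈ -374.02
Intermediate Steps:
y = -9
y*(√(14 + 29) + 35) = -9*(√(14 + 29) + 35) = -9*(√43 + 35) = -9*(35 + √43) = -315 - 9*√43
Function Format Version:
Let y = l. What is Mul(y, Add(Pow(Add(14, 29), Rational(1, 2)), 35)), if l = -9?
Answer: Add(-315, Mul(-9, Pow(43, Rational(1, 2)))) ≈ -374.02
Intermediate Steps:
y = -9
Mul(y, Add(Pow(Add(14, 29), Rational(1, 2)), 35)) = Mul(-9, Add(Pow(Add(14, 29), Rational(1, 2)), 35)) = Mul(-9, Add(Pow(43, Rational(1, 2)), 35)) = Mul(-9, Add(35, Pow(43, Rational(1, 2)))) = Add(-315, Mul(-9, Pow(43, Rational(1, 2))))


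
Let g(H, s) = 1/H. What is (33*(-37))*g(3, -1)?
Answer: -407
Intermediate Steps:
(33*(-37))*g(3, -1) = (33*(-37))/3 = -1221*⅓ = -407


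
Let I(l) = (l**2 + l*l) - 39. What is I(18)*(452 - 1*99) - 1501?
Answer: 213476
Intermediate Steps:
I(l) = -39 + 2*l**2 (I(l) = (l**2 + l**2) - 39 = 2*l**2 - 39 = -39 + 2*l**2)
I(18)*(452 - 1*99) - 1501 = (-39 + 2*18**2)*(452 - 1*99) - 1501 = (-39 + 2*324)*(452 - 99) - 1501 = (-39 + 648)*353 - 1501 = 609*353 - 1501 = 214977 - 1501 = 213476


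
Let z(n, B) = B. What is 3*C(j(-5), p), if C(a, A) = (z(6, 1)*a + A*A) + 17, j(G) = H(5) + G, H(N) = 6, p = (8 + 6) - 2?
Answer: 486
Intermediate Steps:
p = 12 (p = 14 - 2 = 12)
j(G) = 6 + G
C(a, A) = 17 + a + A² (C(a, A) = (1*a + A*A) + 17 = (a + A²) + 17 = 17 + a + A²)
3*C(j(-5), p) = 3*(17 + (6 - 5) + 12²) = 3*(17 + 1 + 144) = 3*162 = 486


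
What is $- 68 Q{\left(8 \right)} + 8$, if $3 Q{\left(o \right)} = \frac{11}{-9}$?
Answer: $\frac{964}{27} \approx 35.704$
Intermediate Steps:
$Q{\left(o \right)} = - \frac{11}{27}$ ($Q{\left(o \right)} = \frac{11 \frac{1}{-9}}{3} = \frac{11 \left(- \frac{1}{9}\right)}{3} = \frac{1}{3} \left(- \frac{11}{9}\right) = - \frac{11}{27}$)
$- 68 Q{\left(8 \right)} + 8 = \left(-68\right) \left(- \frac{11}{27}\right) + 8 = \frac{748}{27} + 8 = \frac{964}{27}$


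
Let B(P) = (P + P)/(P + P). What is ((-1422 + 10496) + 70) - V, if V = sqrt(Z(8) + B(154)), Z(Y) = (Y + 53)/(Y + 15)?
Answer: 9144 - 2*sqrt(483)/23 ≈ 9142.1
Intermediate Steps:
Z(Y) = (53 + Y)/(15 + Y)
B(P) = 1 (B(P) = (2*P)/((2*P)) = (2*P)*(1/(2*P)) = 1)
V = 2*sqrt(483)/23 (V = sqrt((53 + 8)/(15 + 8) + 1) = sqrt(61/23 + 1) = sqrt(84/23) = 2*sqrt(483)/23 ≈ 1.9111)
((-1422 + 10496) + 70) - V = ((-1422 + 10496) + 70) - 2*sqrt(483)/23 = (9074 + 70) - 2*sqrt(483)/23 = 9144 - 2*sqrt(483)/23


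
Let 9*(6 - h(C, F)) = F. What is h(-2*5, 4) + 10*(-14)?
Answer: -1210/9 ≈ -134.44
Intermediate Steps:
h(C, F) = 6 - F/9
h(-2*5, 4) + 10*(-14) = (6 - ⅑*4) + 10*(-14) = (6 - 4/9) - 140 = 50/9 - 140 = -1210/9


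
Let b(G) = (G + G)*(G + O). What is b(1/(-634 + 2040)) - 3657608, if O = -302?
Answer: -3615246008755/988418 ≈ -3.6576e+6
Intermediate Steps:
b(G) = 2*G*(-302 + G) (b(G) = (G + G)*(G - 302) = (2*G)*(-302 + G) = 2*G*(-302 + G))
b(1/(-634 + 2040)) - 3657608 = 2*(-302 + 1/(-634 + 2040))/(-634 + 2040) - 3657608 = 2*(-302 + 1/1406)/1406 - 3657608 = 2*(1/1406)*(-302 + 1/1406) - 3657608 = 2*(1/1406)*(-424611/1406) - 3657608 = -424611/988418 - 3657608 = -3615246008755/988418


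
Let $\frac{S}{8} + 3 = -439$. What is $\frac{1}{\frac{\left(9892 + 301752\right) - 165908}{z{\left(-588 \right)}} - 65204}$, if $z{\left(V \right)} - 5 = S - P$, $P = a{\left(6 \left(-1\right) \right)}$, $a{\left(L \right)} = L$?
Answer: $- \frac{3525}{229989836} \approx -1.5327 \cdot 10^{-5}$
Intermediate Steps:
$S = -3536$ ($S = -24 + 8 \left(-439\right) = -24 - 3512 = -3536$)
$P = -6$ ($P = 6 \left(-1\right) = -6$)
$z{\left(V \right)} = -3525$ ($z{\left(V \right)} = 5 - 3530 = -3525$)
$\frac{1}{\frac{\left(9892 + 301752\right) - 165908}{z{\left(-588 \right)}} - 65204} = \frac{1}{\frac{\left(9892 + 301752\right) - 165908}{-3525} - 65204} = \frac{1}{\left(311644 - 165908\right) \left(- \frac{1}{3525}\right) - 65204} = \frac{1}{145736 \left(- \frac{1}{3525}\right) - 65204} = \frac{1}{- \frac{145736}{3525} - 65204} = \frac{1}{- \frac{229989836}{3525}} = - \frac{3525}{229989836}$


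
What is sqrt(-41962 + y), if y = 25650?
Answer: 2*I*sqrt(4078) ≈ 127.72*I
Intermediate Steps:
sqrt(-41962 + y) = sqrt(-41962 + 25650) = sqrt(-16312) = 2*I*sqrt(4078)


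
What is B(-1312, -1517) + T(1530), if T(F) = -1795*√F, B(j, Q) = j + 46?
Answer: -1266 - 5385*√170 ≈ -71478.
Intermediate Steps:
B(j, Q) = 46 + j
B(-1312, -1517) + T(1530) = (46 - 1312) - 5385*√170 = -1266 - 5385*√170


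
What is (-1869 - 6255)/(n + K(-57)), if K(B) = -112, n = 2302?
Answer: -1354/365 ≈ -3.7096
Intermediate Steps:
(-1869 - 6255)/(n + K(-57)) = (-1869 - 6255)/(2302 - 112) = -8124/2190 = -8124*1/2190 = -1354/365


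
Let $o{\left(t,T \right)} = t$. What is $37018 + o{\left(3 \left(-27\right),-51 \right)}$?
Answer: $36937$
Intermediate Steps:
$37018 + o{\left(3 \left(-27\right),-51 \right)} = 37018 + 3 \left(-27\right) = 37018 - 81 = 36937$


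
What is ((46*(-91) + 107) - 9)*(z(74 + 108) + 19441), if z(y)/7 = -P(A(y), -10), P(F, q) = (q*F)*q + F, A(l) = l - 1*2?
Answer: 440764072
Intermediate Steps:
A(l) = -2 + l (A(l) = l - 2 = -2 + l)
P(F, q) = F + F*q² (P(F, q) = (F*q)*q + F = F*q² + F = F + F*q²)
z(y) = 1414 - 707*y (z(y) = 7*(-(-2 + y)*(1 + (-10)²)) = 7*(-(-2 + y)*(1 + 100)) = 7*(-(-2 + y)*101) = 7*(-(-202 + 101*y)) = 7*(202 - 101*y) = 1414 - 707*y)
((46*(-91) + 107) - 9)*(z(74 + 108) + 19441) = ((46*(-91) + 107) - 9)*((1414 - 707*(74 + 108)) + 19441) = ((-4186 + 107) - 9)*((1414 - 707*182) + 19441) = (-4079 - 9)*((1414 - 128674) + 19441) = -4088*(-127260 + 19441) = -4088*(-107819) = 440764072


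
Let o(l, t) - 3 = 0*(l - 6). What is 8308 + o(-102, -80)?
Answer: 8311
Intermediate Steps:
o(l, t) = 3 (o(l, t) = 3 + 0*(l - 6) = 3 + 0*(-6 + l) = 3 + 0 = 3)
8308 + o(-102, -80) = 8308 + 3 = 8311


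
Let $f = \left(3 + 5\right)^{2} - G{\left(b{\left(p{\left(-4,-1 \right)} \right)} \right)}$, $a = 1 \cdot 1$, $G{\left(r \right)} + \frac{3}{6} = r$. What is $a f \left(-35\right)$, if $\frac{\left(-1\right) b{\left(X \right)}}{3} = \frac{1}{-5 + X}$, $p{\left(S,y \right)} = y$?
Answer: $-2240$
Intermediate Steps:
$b{\left(X \right)} = - \frac{3}{-5 + X}$
$G{\left(r \right)} = - \frac{1}{2} + r$
$a = 1$
$f = 64$ ($f = \left(3 + 5\right)^{2} - \left(- \frac{1}{2} - \frac{3}{-5 - 1}\right) = 8^{2} - \left(- \frac{1}{2} - \frac{3}{-6}\right) = 64 - \left(- \frac{1}{2} - - \frac{1}{2}\right) = 64 - \left(- \frac{1}{2} + \frac{1}{2}\right) = 64 - 0 = 64 + 0 = 64$)
$a f \left(-35\right) = 1 \cdot 64 \left(-35\right) = 64 \left(-35\right) = -2240$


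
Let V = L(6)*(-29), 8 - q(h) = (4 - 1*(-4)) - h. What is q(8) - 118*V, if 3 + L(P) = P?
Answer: 10274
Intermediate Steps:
L(P) = -3 + P
q(h) = h (q(h) = 8 - ((4 - 1*(-4)) - h) = 8 - ((4 + 4) - h) = 8 - (8 - h) = 8 + (-8 + h) = h)
V = -87 (V = (-3 + 6)*(-29) = 3*(-29) = -87)
q(8) - 118*V = 8 - 118*(-87) = 8 + 10266 = 10274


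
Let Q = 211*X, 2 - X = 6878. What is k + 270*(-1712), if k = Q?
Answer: -1913076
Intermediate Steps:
X = -6876 (X = 2 - 1*6878 = 2 - 6878 = -6876)
Q = -1450836 (Q = 211*(-6876) = -1450836)
k = -1450836
k + 270*(-1712) = -1450836 + 270*(-1712) = -1450836 - 462240 = -1913076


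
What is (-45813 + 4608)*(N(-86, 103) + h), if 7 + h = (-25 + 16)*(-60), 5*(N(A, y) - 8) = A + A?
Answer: -20874453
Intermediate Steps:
N(A, y) = 8 + 2*A/5 (N(A, y) = 8 + (A + A)/5 = 8 + (2*A)/5 = 8 + 2*A/5)
h = 533 (h = -7 + (-25 + 16)*(-60) = -7 - 9*(-60) = -7 + 540 = 533)
(-45813 + 4608)*(N(-86, 103) + h) = (-45813 + 4608)*((8 + (⅖)*(-86)) + 533) = -41205*((8 - 172/5) + 533) = -41205*(-132/5 + 533) = -41205*2533/5 = -20874453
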